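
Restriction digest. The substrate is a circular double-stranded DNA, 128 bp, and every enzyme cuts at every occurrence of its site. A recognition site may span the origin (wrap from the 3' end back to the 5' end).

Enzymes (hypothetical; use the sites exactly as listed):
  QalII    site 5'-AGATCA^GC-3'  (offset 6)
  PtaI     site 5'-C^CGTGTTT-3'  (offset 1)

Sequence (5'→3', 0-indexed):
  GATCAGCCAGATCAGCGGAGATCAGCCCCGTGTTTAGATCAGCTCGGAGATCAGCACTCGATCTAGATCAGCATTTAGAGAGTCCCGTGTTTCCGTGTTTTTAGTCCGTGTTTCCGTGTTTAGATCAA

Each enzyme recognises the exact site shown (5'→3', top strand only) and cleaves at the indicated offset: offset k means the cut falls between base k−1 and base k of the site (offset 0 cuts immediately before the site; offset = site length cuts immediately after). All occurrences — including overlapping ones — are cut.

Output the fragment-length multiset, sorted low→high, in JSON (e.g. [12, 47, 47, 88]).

Per-enzyme occurrences:
  QalII (AGATCAGC, off=6): starts [8, 18, 35, 47, 64, 127] → cuts [5, 14, 24, 41, 53, 70]
  PtaI (CCGTGTTT, off=1): starts [27, 84, 92, 105, 113] → cuts [28, 85, 93, 106, 114]

All cut coordinates (distinct, sorted): [5, 14, 24, 28, 41, 53, 70, 85, 93, 106, 114]

Fragments:
  5→14: 9 bp
  14→24: 10 bp
  24→28: 4 bp
  28→41: 13 bp
  41→53: 12 bp
  53→70: 17 bp
  70→85: 15 bp
  85→93: 8 bp
  93→106: 13 bp
  106→114: 8 bp
  114→5 (wrap): 128-114+5 = 19 bp

[4,8,8,9,10,12,13,13,15,17,19]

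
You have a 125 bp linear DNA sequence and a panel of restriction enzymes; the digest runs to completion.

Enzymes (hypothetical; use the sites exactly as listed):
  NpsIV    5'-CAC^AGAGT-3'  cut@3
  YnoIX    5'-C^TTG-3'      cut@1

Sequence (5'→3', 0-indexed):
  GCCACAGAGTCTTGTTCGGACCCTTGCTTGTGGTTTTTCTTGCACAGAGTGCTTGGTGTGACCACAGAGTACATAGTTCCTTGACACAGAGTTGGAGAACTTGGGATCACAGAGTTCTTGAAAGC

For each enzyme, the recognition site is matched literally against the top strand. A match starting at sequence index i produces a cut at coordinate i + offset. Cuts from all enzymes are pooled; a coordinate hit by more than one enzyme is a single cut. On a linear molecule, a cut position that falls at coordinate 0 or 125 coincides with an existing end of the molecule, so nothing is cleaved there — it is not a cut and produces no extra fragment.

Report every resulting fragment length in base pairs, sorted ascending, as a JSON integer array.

Per-enzyme occurrences:
  NpsIV (CACAGAGT, off=3): starts [2, 42, 62, 84, 107] → cuts [5, 45, 65, 87, 110]
  YnoIX (CTTG, off=1): starts [10, 22, 26, 38, 51, 79, 99, 116] → cuts [11, 23, 27, 39, 52, 80, 100, 117]

All cut coordinates (distinct, sorted): [5, 11, 23, 27, 39, 45, 52, 65, 80, 87, 100, 110, 117]

Fragments:
  [0,5): 5 bp
  [5,11): 6 bp
  [11,23): 12 bp
  [23,27): 4 bp
  [27,39): 12 bp
  [39,45): 6 bp
  [45,52): 7 bp
  [52,65): 13 bp
  [65,80): 15 bp
  [80,87): 7 bp
  [87,100): 13 bp
  [100,110): 10 bp
  [110,117): 7 bp
  [117,125): 8 bp

[4,5,6,6,7,7,7,8,10,12,12,13,13,15]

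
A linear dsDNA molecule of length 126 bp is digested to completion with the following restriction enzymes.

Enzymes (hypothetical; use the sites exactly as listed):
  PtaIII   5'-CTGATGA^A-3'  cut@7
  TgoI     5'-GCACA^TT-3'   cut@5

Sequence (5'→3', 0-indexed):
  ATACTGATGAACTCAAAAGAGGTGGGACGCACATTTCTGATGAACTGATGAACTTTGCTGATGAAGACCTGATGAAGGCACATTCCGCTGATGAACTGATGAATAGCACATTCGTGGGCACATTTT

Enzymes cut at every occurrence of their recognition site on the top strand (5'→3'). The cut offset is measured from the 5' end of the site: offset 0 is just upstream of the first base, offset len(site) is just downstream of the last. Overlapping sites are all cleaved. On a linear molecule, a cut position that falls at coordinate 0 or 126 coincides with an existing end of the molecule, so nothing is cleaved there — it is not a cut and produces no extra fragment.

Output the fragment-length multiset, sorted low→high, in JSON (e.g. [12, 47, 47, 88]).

Scan for sites:
  PtaIII CTGATGAA/7: at [3, 36, 44, 57, 68, 87, 95] ⇒ [10, 43, 51, 64, 75, 94, 102]
  TgoI GCACATT/5: at [28, 77, 105, 117] ⇒ [33, 82, 110, 122]

Pooled cuts: [10, 33, 43, 51, 64, 75, 82, 94, 102, 110, 122]

Fragment lengths:
  [0,10): 10 bp
  [10,33): 23 bp
  [33,43): 10 bp
  [43,51): 8 bp
  [51,64): 13 bp
  [64,75): 11 bp
  [75,82): 7 bp
  [82,94): 12 bp
  [94,102): 8 bp
  [102,110): 8 bp
  [110,122): 12 bp
  [122,126): 4 bp

[4,7,8,8,8,10,10,11,12,12,13,23]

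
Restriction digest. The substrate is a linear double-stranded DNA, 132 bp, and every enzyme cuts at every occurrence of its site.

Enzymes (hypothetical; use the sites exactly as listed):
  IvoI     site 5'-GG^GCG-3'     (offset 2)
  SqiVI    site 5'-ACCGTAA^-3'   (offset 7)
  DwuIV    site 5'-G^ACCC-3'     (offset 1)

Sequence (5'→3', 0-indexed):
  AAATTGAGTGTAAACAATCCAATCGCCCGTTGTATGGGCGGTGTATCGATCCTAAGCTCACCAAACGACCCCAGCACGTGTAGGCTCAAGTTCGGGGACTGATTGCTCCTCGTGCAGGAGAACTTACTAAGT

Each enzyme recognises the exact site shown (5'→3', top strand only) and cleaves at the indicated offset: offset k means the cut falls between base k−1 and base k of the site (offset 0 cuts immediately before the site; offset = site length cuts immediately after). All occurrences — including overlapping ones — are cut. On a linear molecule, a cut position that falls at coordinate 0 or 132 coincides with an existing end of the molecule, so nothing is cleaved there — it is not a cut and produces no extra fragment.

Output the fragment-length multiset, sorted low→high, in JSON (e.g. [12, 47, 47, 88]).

Site scan:
  IvoI GGGCG/2: at [35] ⇒ [37]
  SqiVI (ACCGTAA, off=7): no sites
  DwuIV GACCC/1: at [66] ⇒ [67]

Pooled cuts: [37, 67]

Fragments:
  [0,37): 37 bp
  [37,67): 30 bp
  [67,132): 65 bp

[30,37,65]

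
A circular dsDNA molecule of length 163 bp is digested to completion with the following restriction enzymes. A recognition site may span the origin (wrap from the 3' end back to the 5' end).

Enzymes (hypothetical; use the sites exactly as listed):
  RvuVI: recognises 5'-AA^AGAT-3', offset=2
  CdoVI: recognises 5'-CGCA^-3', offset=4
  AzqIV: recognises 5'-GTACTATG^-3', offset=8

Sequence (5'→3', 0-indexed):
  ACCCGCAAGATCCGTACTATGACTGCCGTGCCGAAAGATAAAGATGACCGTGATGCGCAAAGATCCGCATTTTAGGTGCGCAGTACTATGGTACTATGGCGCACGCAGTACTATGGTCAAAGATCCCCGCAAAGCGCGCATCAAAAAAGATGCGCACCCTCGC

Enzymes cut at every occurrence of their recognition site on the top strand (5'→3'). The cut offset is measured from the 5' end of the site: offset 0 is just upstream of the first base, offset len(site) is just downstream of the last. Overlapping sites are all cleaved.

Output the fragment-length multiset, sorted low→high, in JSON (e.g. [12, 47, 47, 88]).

Scan for sites:
  RvuVI AAAGAT/2: at [33, 39, 58, 118, 145] ⇒ [35, 41, 60, 120, 147]
  CdoVI CGCA/4: at [3, 55, 65, 78, 99, 103, 127, 136, 152, 160] ⇒ [1, 7, 59, 69, 82, 103, 107, 131, 140, 156]
  AzqIV GTACTATG/8: at [13, 82, 90, 107] ⇒ [21, 90, 98, 115]

Pooled cuts: [1, 7, 21, 35, 41, 59, 60, 69, 82, 90, 98, 103, 107, 115, 120, 131, 140, 147, 156]

Fragment lengths:
  1→7: 6 bp
  7→21: 14 bp
  21→35: 14 bp
  35→41: 6 bp
  41→59: 18 bp
  59→60: 1 bp
  60→69: 9 bp
  69→82: 13 bp
  82→90: 8 bp
  90→98: 8 bp
  98→103: 5 bp
  103→107: 4 bp
  107→115: 8 bp
  115→120: 5 bp
  120→131: 11 bp
  131→140: 9 bp
  140→147: 7 bp
  147→156: 9 bp
  156→1 (wrap): 163-156+1 = 8 bp

[1,4,5,5,6,6,7,8,8,8,8,9,9,9,11,13,14,14,18]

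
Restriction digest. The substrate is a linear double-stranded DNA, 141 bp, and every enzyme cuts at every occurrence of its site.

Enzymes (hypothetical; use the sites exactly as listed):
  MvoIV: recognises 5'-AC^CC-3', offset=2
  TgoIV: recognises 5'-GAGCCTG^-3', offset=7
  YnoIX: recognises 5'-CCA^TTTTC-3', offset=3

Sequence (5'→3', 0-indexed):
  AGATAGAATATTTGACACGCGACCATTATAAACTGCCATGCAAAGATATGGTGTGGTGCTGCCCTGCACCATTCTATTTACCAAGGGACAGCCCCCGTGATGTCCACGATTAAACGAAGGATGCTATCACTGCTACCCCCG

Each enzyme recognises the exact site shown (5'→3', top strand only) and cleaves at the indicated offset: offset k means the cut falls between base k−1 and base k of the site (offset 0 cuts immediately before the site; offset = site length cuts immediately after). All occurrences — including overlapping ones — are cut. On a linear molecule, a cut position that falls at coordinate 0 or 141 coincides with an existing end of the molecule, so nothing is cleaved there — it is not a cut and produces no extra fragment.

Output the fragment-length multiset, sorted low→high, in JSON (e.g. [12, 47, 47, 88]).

[5,136]

Per-enzyme occurrences:
  MvoIV ACCC/2: at [134] ⇒ [136]
  TgoIV (GAGCCTG, off=7): no sites
  YnoIX (CCATTTTC, off=3): no sites

All cut coordinates (distinct, sorted): [136]

Fragment lengths:
  [0,136): 136 bp
  [136,141): 5 bp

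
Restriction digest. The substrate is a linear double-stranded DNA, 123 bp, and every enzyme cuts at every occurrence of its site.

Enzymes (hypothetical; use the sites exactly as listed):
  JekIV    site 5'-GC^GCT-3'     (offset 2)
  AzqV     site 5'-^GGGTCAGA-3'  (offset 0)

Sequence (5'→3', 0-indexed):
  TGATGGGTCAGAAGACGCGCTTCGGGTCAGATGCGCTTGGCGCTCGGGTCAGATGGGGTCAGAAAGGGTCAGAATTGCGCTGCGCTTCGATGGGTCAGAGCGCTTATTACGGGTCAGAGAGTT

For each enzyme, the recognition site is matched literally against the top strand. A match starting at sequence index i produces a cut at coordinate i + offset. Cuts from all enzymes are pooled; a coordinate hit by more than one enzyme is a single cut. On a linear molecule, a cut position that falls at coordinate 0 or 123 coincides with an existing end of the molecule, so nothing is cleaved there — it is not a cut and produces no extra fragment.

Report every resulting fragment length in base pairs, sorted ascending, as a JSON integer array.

[4,4,5,5,7,8,9,10,10,10,11,13,13,14]

Per-enzyme occurrences:
  JekIV (GCGCT, off=2): starts [16, 32, 39, 76, 81, 99] → cuts [18, 34, 41, 78, 83, 101]
  AzqV (GGGTCAGA, off=0): starts [4, 23, 45, 55, 65, 91, 110] → cuts [4, 23, 45, 55, 65, 91, 110]

Pooled cuts: [4, 18, 23, 34, 41, 45, 55, 65, 78, 83, 91, 101, 110]

Fragment lengths:
  [0,4): 4 bp
  [4,18): 14 bp
  [18,23): 5 bp
  [23,34): 11 bp
  [34,41): 7 bp
  [41,45): 4 bp
  [45,55): 10 bp
  [55,65): 10 bp
  [65,78): 13 bp
  [78,83): 5 bp
  [83,91): 8 bp
  [91,101): 10 bp
  [101,110): 9 bp
  [110,123): 13 bp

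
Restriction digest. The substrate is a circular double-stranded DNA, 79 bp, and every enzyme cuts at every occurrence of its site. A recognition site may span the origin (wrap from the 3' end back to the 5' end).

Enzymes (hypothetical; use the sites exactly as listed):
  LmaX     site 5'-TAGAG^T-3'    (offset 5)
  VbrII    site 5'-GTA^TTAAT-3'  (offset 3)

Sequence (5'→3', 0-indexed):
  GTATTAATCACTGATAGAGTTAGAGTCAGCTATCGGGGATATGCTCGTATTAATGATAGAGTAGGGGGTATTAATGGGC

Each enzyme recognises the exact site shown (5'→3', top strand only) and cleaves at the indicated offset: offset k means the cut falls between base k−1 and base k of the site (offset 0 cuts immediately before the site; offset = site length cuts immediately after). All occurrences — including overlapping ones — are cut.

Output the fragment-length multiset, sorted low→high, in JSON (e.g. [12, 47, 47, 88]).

[6,9,12,12,16,24]

Scan for sites:
  LmaX (TAGAGT, off=5): starts [14, 20, 56] → cuts [19, 25, 61]
  VbrII (GTATTAAT, off=3): starts [0, 46, 67] → cuts [3, 49, 70]

Pooled cuts: [3, 19, 25, 49, 61, 70]

Fragment lengths:
  3→19: 16 bp
  19→25: 6 bp
  25→49: 24 bp
  49→61: 12 bp
  61→70: 9 bp
  70→3 (wrap): 79-70+3 = 12 bp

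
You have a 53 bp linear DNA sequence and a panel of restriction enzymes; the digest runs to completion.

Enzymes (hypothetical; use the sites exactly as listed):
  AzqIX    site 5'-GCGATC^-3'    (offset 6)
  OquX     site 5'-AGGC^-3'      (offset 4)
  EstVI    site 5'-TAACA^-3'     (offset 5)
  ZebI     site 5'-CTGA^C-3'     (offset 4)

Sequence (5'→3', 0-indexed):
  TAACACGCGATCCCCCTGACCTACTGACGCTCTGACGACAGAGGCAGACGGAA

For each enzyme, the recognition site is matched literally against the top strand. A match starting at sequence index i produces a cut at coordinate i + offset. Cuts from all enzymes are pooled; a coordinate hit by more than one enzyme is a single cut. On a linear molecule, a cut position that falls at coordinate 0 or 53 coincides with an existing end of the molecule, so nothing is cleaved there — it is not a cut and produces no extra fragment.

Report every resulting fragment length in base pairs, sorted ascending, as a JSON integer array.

Per-enzyme occurrences:
  AzqIX (GCGATC, off=6): starts [6] → cuts [12]
  OquX (AGGC, off=4): starts [41] → cuts [45]
  EstVI (TAACA, off=5): starts [0] → cuts [5]
  ZebI (CTGAC, off=4): starts [15, 23, 31] → cuts [19, 27, 35]

All cut coordinates (distinct, sorted): [5, 12, 19, 27, 35, 45]

Fragments:
  [0,5): 5 bp
  [5,12): 7 bp
  [12,19): 7 bp
  [19,27): 8 bp
  [27,35): 8 bp
  [35,45): 10 bp
  [45,53): 8 bp

[5,7,7,8,8,8,10]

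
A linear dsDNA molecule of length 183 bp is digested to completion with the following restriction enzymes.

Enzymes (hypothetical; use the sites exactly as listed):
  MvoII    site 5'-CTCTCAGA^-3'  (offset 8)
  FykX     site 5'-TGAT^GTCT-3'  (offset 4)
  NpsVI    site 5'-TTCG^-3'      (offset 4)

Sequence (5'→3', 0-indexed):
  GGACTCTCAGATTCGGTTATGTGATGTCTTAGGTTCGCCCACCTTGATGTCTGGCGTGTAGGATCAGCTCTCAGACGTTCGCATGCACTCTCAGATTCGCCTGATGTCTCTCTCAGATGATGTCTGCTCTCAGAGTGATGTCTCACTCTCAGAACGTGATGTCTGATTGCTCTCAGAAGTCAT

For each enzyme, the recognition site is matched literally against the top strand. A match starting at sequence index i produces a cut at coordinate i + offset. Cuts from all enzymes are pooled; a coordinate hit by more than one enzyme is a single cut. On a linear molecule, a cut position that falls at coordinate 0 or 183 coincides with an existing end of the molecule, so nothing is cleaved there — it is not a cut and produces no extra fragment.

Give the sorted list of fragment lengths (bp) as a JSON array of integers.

[4,4,4,5,6,6,6,7,10,11,11,12,12,13,14,14,17,27]

Per-enzyme occurrences:
  MvoII (CTCTCAGA, off=8): starts [3, 67, 87, 109, 126, 145, 169] → cuts [11, 75, 95, 117, 134, 153, 177]
  FykX (TGATGTCT, off=4): starts [21, 44, 101, 117, 135, 156] → cuts [25, 48, 105, 121, 139, 160]
  NpsVI (TTCG, off=4): starts [11, 33, 77, 95] → cuts [15, 37, 81, 99]

Pooled cuts: [11, 15, 25, 37, 48, 75, 81, 95, 99, 105, 117, 121, 134, 139, 153, 160, 177]

Fragment lengths:
  [0,11): 11 bp
  [11,15): 4 bp
  [15,25): 10 bp
  [25,37): 12 bp
  [37,48): 11 bp
  [48,75): 27 bp
  [75,81): 6 bp
  [81,95): 14 bp
  [95,99): 4 bp
  [99,105): 6 bp
  [105,117): 12 bp
  [117,121): 4 bp
  [121,134): 13 bp
  [134,139): 5 bp
  [139,153): 14 bp
  [153,160): 7 bp
  [160,177): 17 bp
  [177,183): 6 bp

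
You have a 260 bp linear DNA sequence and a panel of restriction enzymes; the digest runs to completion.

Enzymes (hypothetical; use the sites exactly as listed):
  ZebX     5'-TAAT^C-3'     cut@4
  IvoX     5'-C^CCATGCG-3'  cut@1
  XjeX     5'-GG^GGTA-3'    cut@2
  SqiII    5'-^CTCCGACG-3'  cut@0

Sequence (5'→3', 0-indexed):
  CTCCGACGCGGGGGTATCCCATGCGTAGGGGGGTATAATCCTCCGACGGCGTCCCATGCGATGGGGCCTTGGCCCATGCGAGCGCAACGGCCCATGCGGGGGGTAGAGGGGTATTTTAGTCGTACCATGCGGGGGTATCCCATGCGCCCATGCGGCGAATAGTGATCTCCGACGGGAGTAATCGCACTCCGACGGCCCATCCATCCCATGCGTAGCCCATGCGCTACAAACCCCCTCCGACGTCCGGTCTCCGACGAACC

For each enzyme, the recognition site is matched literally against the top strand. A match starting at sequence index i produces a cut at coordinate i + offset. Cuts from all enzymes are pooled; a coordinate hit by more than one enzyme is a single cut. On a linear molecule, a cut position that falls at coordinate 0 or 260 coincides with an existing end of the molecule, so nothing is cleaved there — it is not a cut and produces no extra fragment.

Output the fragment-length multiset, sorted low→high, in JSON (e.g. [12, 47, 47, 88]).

Site scan:
  ZebX TAATC/4: at [35, 178] ⇒ [39, 182]
  IvoX CCCATGCG/1: at [17, 52, 72, 90, 138, 146, 204, 215] ⇒ [18, 53, 73, 91, 139, 147, 205, 216]
  XjeX GGGGTA/2: at [10, 29, 99, 107, 131] ⇒ [12, 31, 101, 109, 133]
  SqiII CTCCGACG/0: at [0, 40, 166, 186, 234, 248] ⇒ [40, 166, 186, 234, 248] (position 0 is a terminus of the linear molecule — no cut)

Pooled cuts: [12, 18, 31, 39, 40, 53, 73, 91, 101, 109, 133, 139, 147, 166, 182, 186, 205, 216, 234, 248]

Fragment lengths:
  [0,12): 12 bp
  [12,18): 6 bp
  [18,31): 13 bp
  [31,39): 8 bp
  [39,40): 1 bp
  [40,53): 13 bp
  [53,73): 20 bp
  [73,91): 18 bp
  [91,101): 10 bp
  [101,109): 8 bp
  [109,133): 24 bp
  [133,139): 6 bp
  [139,147): 8 bp
  [147,166): 19 bp
  [166,182): 16 bp
  [182,186): 4 bp
  [186,205): 19 bp
  [205,216): 11 bp
  [216,234): 18 bp
  [234,248): 14 bp
  [248,260): 12 bp

[1,4,6,6,8,8,8,10,11,12,12,13,13,14,16,18,18,19,19,20,24]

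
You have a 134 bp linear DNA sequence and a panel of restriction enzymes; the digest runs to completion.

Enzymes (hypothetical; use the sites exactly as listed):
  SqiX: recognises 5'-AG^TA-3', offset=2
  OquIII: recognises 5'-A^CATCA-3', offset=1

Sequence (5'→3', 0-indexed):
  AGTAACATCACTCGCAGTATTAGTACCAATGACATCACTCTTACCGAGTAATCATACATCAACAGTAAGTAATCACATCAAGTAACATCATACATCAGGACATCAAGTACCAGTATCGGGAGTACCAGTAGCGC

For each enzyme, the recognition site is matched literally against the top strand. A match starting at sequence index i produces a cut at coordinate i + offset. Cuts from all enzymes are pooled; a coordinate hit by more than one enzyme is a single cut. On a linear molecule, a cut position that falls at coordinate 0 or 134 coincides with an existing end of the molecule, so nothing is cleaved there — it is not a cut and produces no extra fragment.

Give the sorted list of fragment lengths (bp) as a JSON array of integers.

[2,3,3,4,6,6,6,6,6,7,7,7,8,8,9,9,9,12,16]

Scan for sites:
  SqiX AGTA/2: at [0, 15, 21, 46, 63, 67, 80, 105, 111, 120, 126] ⇒ [2, 17, 23, 48, 65, 69, 82, 107, 113, 122, 128]
  OquIII ACATCA/1: at [4, 31, 55, 74, 84, 91, 99] ⇒ [5, 32, 56, 75, 85, 92, 100]

All cut coordinates (distinct, sorted): [2, 5, 17, 23, 32, 48, 56, 65, 69, 75, 82, 85, 92, 100, 107, 113, 122, 128]

Fragment lengths:
  [0,2): 2 bp
  [2,5): 3 bp
  [5,17): 12 bp
  [17,23): 6 bp
  [23,32): 9 bp
  [32,48): 16 bp
  [48,56): 8 bp
  [56,65): 9 bp
  [65,69): 4 bp
  [69,75): 6 bp
  [75,82): 7 bp
  [82,85): 3 bp
  [85,92): 7 bp
  [92,100): 8 bp
  [100,107): 7 bp
  [107,113): 6 bp
  [113,122): 9 bp
  [122,128): 6 bp
  [128,134): 6 bp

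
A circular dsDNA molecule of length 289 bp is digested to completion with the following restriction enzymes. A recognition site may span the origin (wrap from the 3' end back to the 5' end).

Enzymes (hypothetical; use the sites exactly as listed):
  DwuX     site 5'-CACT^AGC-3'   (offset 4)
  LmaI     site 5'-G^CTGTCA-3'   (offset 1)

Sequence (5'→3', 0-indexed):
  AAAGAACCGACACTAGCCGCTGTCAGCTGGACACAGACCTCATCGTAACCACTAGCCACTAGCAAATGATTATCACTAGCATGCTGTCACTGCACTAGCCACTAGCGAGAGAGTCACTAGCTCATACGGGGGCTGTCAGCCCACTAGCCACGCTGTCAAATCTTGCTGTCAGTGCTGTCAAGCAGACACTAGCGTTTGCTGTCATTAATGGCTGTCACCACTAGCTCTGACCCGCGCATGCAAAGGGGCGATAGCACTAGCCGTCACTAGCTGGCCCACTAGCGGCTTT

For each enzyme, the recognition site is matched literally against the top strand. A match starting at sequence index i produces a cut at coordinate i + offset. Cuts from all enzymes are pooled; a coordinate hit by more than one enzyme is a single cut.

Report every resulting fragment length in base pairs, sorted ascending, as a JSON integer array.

Site scan:
  DwuX (CACTAGC, off=4): starts [10, 49, 56, 73, 92, 99, 114, 141, 186, 218, 254, 264, 276] → cuts [14, 53, 60, 77, 96, 103, 118, 145, 190, 222, 258, 268, 280]
  LmaI (GCTGTCA, off=1): starts [18, 82, 131, 151, 164, 173, 197, 210] → cuts [19, 83, 132, 152, 165, 174, 198, 211]

Pooled cuts: [14, 19, 53, 60, 77, 83, 96, 103, 118, 132, 145, 152, 165, 174, 190, 198, 211, 222, 258, 268, 280]

Fragment lengths:
  14→19: 5 bp
  19→53: 34 bp
  53→60: 7 bp
  60→77: 17 bp
  77→83: 6 bp
  83→96: 13 bp
  96→103: 7 bp
  103→118: 15 bp
  118→132: 14 bp
  132→145: 13 bp
  145→152: 7 bp
  152→165: 13 bp
  165→174: 9 bp
  174→190: 16 bp
  190→198: 8 bp
  198→211: 13 bp
  211→222: 11 bp
  222→258: 36 bp
  258→268: 10 bp
  268→280: 12 bp
  280→14 (wrap): 289-280+14 = 23 bp

[5,6,7,7,7,8,9,10,11,12,13,13,13,13,14,15,16,17,23,34,36]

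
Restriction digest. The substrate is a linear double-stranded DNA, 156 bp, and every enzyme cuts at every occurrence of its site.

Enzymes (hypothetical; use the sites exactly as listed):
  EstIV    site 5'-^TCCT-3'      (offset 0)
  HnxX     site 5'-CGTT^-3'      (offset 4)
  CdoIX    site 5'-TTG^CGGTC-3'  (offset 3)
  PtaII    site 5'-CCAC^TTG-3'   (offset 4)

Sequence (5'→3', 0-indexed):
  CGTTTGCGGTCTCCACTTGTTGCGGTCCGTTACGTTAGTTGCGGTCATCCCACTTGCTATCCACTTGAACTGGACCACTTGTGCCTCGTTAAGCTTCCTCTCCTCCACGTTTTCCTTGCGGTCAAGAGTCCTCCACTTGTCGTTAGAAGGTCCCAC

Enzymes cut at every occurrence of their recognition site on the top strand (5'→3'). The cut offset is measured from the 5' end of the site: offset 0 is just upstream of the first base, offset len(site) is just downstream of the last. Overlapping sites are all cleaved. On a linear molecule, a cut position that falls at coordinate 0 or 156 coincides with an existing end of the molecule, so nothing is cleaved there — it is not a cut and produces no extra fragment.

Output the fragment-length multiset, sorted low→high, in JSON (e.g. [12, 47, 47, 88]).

Per-enzyme occurrences:
  EstIV (TCCT, off=0): starts [95, 100, 112, 128] → cuts [95, 100, 112, 128]
  HnxX (CGTT, off=4): starts [0, 27, 32, 86, 107, 140] → cuts [4, 31, 36, 90, 111, 144]
  CdoIX (TTGCGGTC, off=3): starts [3, 19, 38, 115] → cuts [6, 22, 41, 118]
  PtaII (CCACTTG, off=4): starts [12, 49, 60, 74, 132] → cuts [16, 53, 64, 78, 136]

Pooled cuts: [4, 6, 16, 22, 31, 36, 41, 53, 64, 78, 90, 95, 100, 111, 112, 118, 128, 136, 144]

Fragments:
  [0,4): 4 bp
  [4,6): 2 bp
  [6,16): 10 bp
  [16,22): 6 bp
  [22,31): 9 bp
  [31,36): 5 bp
  [36,41): 5 bp
  [41,53): 12 bp
  [53,64): 11 bp
  [64,78): 14 bp
  [78,90): 12 bp
  [90,95): 5 bp
  [95,100): 5 bp
  [100,111): 11 bp
  [111,112): 1 bp
  [112,118): 6 bp
  [118,128): 10 bp
  [128,136): 8 bp
  [136,144): 8 bp
  [144,156): 12 bp

[1,2,4,5,5,5,5,6,6,8,8,9,10,10,11,11,12,12,12,14]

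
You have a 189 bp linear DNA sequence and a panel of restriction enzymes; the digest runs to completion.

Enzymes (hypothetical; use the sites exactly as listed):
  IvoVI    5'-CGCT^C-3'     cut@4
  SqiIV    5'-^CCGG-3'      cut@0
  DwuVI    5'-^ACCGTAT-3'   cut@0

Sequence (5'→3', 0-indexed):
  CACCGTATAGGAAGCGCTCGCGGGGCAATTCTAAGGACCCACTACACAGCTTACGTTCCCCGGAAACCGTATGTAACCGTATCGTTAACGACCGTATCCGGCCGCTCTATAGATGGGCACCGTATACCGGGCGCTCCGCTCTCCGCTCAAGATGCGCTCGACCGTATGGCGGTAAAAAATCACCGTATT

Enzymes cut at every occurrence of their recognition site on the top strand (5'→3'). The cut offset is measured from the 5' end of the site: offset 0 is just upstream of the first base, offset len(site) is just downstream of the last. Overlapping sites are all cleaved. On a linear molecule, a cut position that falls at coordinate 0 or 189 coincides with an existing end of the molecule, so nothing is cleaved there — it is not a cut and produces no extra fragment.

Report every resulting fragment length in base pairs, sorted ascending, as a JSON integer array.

Per-enzyme occurrences:
  IvoVI (CGCTC, off=4): starts [14, 102, 131, 136, 143, 154] → cuts [18, 106, 135, 140, 147, 158]
  SqiIV (CCGG, off=0): starts [59, 97, 126] → cuts [59, 97, 126]
  DwuVI (ACCGTAT, off=0): starts [1, 65, 75, 90, 118, 160, 181] → cuts [1, 65, 75, 90, 118, 160, 181]

All cut coordinates (distinct, sorted): [1, 18, 59, 65, 75, 90, 97, 106, 118, 126, 135, 140, 147, 158, 160, 181]

Fragments:
  [0,1): 1 bp
  [1,18): 17 bp
  [18,59): 41 bp
  [59,65): 6 bp
  [65,75): 10 bp
  [75,90): 15 bp
  [90,97): 7 bp
  [97,106): 9 bp
  [106,118): 12 bp
  [118,126): 8 bp
  [126,135): 9 bp
  [135,140): 5 bp
  [140,147): 7 bp
  [147,158): 11 bp
  [158,160): 2 bp
  [160,181): 21 bp
  [181,189): 8 bp

[1,2,5,6,7,7,8,8,9,9,10,11,12,15,17,21,41]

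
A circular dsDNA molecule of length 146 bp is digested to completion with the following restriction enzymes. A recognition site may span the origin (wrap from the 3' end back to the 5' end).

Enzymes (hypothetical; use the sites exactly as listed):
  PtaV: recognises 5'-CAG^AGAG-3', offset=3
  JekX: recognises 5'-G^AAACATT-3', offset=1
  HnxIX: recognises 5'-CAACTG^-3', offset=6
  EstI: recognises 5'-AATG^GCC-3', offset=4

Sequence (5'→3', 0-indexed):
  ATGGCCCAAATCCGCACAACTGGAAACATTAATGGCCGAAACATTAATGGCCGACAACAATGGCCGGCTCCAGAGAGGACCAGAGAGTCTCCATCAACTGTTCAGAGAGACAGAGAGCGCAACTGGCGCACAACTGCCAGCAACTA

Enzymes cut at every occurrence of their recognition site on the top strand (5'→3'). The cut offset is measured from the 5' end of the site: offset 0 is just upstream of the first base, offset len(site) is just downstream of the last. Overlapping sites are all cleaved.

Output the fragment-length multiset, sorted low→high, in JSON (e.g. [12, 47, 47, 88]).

Site scan:
  PtaV (CAGAGAG, off=3): starts [70, 80, 102, 110] → cuts [73, 83, 105, 113]
  JekX (GAAACATT, off=1): starts [22, 37] → cuts [23, 38]
  HnxIX (CAACTG, off=6): starts [16, 94, 119, 130] → cuts [22, 100, 125, 136]
  EstI (AATGGCC, off=4): starts [30, 45, 58, 145] → cuts [3, 34, 49, 62]

All cut coordinates (distinct, sorted): [3, 22, 23, 34, 38, 49, 62, 73, 83, 100, 105, 113, 125, 136]

Fragment lengths:
  3→22: 19 bp
  22→23: 1 bp
  23→34: 11 bp
  34→38: 4 bp
  38→49: 11 bp
  49→62: 13 bp
  62→73: 11 bp
  73→83: 10 bp
  83→100: 17 bp
  100→105: 5 bp
  105→113: 8 bp
  113→125: 12 bp
  125→136: 11 bp
  136→3 (wrap): 146-136+3 = 13 bp

[1,4,5,8,10,11,11,11,11,12,13,13,17,19]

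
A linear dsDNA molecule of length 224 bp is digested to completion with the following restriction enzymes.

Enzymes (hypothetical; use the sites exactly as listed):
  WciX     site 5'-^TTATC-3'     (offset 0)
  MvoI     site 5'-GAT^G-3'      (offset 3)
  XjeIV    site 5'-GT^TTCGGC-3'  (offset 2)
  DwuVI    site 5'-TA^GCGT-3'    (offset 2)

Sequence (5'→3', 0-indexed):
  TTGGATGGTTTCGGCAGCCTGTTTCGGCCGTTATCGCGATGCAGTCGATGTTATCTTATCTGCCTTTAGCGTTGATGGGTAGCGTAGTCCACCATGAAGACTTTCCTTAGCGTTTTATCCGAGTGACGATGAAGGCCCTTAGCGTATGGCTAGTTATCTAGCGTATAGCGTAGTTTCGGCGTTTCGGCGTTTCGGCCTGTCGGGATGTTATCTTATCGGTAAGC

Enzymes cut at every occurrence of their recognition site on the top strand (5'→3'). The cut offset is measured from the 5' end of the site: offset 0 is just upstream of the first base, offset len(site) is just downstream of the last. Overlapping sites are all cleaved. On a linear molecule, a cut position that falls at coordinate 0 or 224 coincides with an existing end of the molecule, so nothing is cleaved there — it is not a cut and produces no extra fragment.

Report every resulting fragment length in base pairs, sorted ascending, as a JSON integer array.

[1,1,3,5,5,5,5,6,7,7,7,8,8,8,8,9,10,11,12,12,13,13,16,16,28]

Scan for sites:
  WciX (TTATC, off=0): starts [30, 50, 55, 114, 153, 207, 212] → cuts [30, 50, 55, 114, 153, 207, 212]
  MvoI (GATG, off=3): starts [3, 37, 46, 73, 127, 203] → cuts [6, 40, 49, 76, 130, 206]
  XjeIV (GTTTCGGC, off=2): starts [7, 20, 172, 180, 188] → cuts [9, 22, 174, 182, 190]
  DwuVI (TAGCGT, off=2): starts [66, 79, 107, 139, 158, 165] → cuts [68, 81, 109, 141, 160, 167]

Pooled cuts: [6, 9, 22, 30, 40, 49, 50, 55, 68, 76, 81, 109, 114, 130, 141, 153, 160, 167, 174, 182, 190, 206, 207, 212]

Fragments:
  [0,6): 6 bp
  [6,9): 3 bp
  [9,22): 13 bp
  [22,30): 8 bp
  [30,40): 10 bp
  [40,49): 9 bp
  [49,50): 1 bp
  [50,55): 5 bp
  [55,68): 13 bp
  [68,76): 8 bp
  [76,81): 5 bp
  [81,109): 28 bp
  [109,114): 5 bp
  [114,130): 16 bp
  [130,141): 11 bp
  [141,153): 12 bp
  [153,160): 7 bp
  [160,167): 7 bp
  [167,174): 7 bp
  [174,182): 8 bp
  [182,190): 8 bp
  [190,206): 16 bp
  [206,207): 1 bp
  [207,212): 5 bp
  [212,224): 12 bp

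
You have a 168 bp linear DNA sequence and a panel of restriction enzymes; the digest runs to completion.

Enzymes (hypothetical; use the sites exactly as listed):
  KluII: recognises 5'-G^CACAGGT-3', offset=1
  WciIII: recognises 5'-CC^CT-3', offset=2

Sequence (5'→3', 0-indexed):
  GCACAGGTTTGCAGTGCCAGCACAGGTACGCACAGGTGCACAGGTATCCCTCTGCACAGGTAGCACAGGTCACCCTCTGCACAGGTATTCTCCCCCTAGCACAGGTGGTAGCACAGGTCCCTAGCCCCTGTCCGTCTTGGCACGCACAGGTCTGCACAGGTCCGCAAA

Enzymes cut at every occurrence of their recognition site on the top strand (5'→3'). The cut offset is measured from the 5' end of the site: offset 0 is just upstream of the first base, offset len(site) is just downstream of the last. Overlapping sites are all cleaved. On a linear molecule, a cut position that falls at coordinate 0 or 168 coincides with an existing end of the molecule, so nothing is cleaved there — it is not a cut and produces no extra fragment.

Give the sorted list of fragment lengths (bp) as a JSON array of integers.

[1,4,5,5,7,8,9,9,10,10,11,11,12,14,16,17,19]

Per-enzyme occurrences:
  KluII GCACAGGT/1: at [0, 19, 29, 37, 53, 62, 78, 98, 110, 143, 153] ⇒ [1, 20, 30, 38, 54, 63, 79, 99, 111, 144, 154]
  WciIII CCCT/2: at [47, 72, 93, 118, 125] ⇒ [49, 74, 95, 120, 127]

All cut coordinates (distinct, sorted): [1, 20, 30, 38, 49, 54, 63, 74, 79, 95, 99, 111, 120, 127, 144, 154]

Fragment lengths:
  [0,1): 1 bp
  [1,20): 19 bp
  [20,30): 10 bp
  [30,38): 8 bp
  [38,49): 11 bp
  [49,54): 5 bp
  [54,63): 9 bp
  [63,74): 11 bp
  [74,79): 5 bp
  [79,95): 16 bp
  [95,99): 4 bp
  [99,111): 12 bp
  [111,120): 9 bp
  [120,127): 7 bp
  [127,144): 17 bp
  [144,154): 10 bp
  [154,168): 14 bp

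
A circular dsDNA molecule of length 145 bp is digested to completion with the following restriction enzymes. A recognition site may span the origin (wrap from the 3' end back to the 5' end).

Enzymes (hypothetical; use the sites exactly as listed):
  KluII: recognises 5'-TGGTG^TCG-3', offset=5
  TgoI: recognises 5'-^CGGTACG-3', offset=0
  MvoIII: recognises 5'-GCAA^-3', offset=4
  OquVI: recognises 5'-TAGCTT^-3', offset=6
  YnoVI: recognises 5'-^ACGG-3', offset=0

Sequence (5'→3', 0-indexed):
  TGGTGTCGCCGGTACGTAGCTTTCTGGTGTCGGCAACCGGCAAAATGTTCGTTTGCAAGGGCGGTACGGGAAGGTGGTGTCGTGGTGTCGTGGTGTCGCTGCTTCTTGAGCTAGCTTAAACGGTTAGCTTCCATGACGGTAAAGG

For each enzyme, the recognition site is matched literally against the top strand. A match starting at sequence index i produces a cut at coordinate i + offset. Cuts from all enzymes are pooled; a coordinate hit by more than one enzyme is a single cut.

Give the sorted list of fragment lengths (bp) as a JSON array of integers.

Scan for sites:
  KluII TGGTGTCG/5: at [0, 24, 74, 82, 90] ⇒ [5, 29, 79, 87, 95]
  TgoI CGGTACG/0: at [9, 61] ⇒ [9, 61]
  MvoIII GCAA/4: at [32, 39, 54] ⇒ [36, 43, 58]
  OquVI TAGCTT/6: at [16, 111, 124] ⇒ [22, 117, 130]
  YnoVI ACGG/0: at [65, 119, 135] ⇒ [65, 119, 135]

Pooled cuts: [5, 9, 22, 29, 36, 43, 58, 61, 65, 79, 87, 95, 117, 119, 130, 135]

Fragment lengths:
  5→9: 4 bp
  9→22: 13 bp
  22→29: 7 bp
  29→36: 7 bp
  36→43: 7 bp
  43→58: 15 bp
  58→61: 3 bp
  61→65: 4 bp
  65→79: 14 bp
  79→87: 8 bp
  87→95: 8 bp
  95→117: 22 bp
  117→119: 2 bp
  119→130: 11 bp
  130→135: 5 bp
  135→5 (wrap): 145-135+5 = 15 bp

[2,3,4,4,5,7,7,7,8,8,11,13,14,15,15,22]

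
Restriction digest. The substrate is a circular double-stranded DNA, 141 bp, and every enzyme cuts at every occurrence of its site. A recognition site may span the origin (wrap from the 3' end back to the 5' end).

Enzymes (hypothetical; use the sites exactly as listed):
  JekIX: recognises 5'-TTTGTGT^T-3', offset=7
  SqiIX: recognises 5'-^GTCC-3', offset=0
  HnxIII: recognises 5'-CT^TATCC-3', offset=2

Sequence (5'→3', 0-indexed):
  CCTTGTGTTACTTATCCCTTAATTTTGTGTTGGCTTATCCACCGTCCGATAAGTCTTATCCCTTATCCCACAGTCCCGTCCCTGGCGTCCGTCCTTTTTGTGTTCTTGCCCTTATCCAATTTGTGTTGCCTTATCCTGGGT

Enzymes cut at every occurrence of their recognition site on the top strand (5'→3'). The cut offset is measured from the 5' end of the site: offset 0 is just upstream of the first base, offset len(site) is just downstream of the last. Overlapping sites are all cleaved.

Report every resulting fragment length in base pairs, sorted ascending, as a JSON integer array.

Site scan:
  JekIX (TTTGTGTT, off=7): starts [23, 96, 119] → cuts [30, 103, 126]
  SqiIX (GTCC, off=0): starts [43, 72, 77, 86, 90, 139] → cuts [43, 72, 77, 86, 90, 139]
  HnxIII (CTTATCC, off=2): starts [10, 33, 54, 61, 110, 129] → cuts [12, 35, 56, 63, 112, 131]

Pooled cuts: [12, 30, 35, 43, 56, 63, 72, 77, 86, 90, 103, 112, 126, 131, 139]

Fragment lengths:
  12→30: 18 bp
  30→35: 5 bp
  35→43: 8 bp
  43→56: 13 bp
  56→63: 7 bp
  63→72: 9 bp
  72→77: 5 bp
  77→86: 9 bp
  86→90: 4 bp
  90→103: 13 bp
  103→112: 9 bp
  112→126: 14 bp
  126→131: 5 bp
  131→139: 8 bp
  139→12 (wrap): 141-139+12 = 14 bp

[4,5,5,5,7,8,8,9,9,9,13,13,14,14,18]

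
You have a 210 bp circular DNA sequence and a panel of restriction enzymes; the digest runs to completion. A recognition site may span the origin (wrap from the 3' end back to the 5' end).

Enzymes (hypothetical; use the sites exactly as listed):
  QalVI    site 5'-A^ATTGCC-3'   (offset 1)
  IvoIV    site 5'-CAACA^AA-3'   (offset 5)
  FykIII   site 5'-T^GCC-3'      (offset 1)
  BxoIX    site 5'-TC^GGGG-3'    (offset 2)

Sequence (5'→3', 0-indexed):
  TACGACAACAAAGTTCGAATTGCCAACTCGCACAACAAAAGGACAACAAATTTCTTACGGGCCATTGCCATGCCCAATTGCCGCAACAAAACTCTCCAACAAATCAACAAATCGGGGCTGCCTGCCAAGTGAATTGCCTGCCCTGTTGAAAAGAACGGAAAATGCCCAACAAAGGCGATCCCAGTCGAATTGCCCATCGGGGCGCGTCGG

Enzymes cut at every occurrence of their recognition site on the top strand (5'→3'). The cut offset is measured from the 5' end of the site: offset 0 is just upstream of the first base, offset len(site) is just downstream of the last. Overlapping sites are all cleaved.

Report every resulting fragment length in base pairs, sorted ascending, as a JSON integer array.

[3,3,3,3,4,4,4,5,5,6,7,8,8,8,9,9,11,13,16,17,18,22,24]

Scan for sites:
  QalVI AATTGCC/1: at [17, 75, 131, 187] ⇒ [18, 76, 132, 188]
  IvoIV CAACAAA/5: at [5, 32, 43, 83, 96, 104, 166] ⇒ [10, 37, 48, 88, 101, 109, 171]
  FykIII TGCC/1: at [20, 65, 70, 78, 118, 122, 134, 138, 162, 190] ⇒ [21, 66, 71, 79, 119, 123, 135, 139, 163, 191]
  BxoIX TCGGGG/2: at [111, 196] ⇒ [113, 198]

All cut coordinates (distinct, sorted): [10, 18, 21, 37, 48, 66, 71, 76, 79, 88, 101, 109, 113, 119, 123, 132, 135, 139, 163, 171, 188, 191, 198]

Fragments:
  10→18: 8 bp
  18→21: 3 bp
  21→37: 16 bp
  37→48: 11 bp
  48→66: 18 bp
  66→71: 5 bp
  71→76: 5 bp
  76→79: 3 bp
  79→88: 9 bp
  88→101: 13 bp
  101→109: 8 bp
  109→113: 4 bp
  113→119: 6 bp
  119→123: 4 bp
  123→132: 9 bp
  132→135: 3 bp
  135→139: 4 bp
  139→163: 24 bp
  163→171: 8 bp
  171→188: 17 bp
  188→191: 3 bp
  191→198: 7 bp
  198→10 (wrap): 210-198+10 = 22 bp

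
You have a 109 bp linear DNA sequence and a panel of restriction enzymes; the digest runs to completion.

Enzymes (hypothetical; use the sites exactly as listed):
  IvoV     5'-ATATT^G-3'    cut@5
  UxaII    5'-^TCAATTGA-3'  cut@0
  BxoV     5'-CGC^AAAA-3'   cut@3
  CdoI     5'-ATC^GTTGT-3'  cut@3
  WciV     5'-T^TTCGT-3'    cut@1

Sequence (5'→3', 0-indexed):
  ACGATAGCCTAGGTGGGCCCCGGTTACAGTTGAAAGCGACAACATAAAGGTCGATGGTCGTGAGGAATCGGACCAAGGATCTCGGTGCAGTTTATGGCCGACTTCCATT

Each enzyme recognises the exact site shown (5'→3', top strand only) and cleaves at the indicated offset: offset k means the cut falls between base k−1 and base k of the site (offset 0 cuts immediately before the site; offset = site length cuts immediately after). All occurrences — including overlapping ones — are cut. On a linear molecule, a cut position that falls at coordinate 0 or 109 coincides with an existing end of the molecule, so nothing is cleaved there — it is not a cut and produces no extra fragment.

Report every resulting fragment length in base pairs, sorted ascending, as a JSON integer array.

Per-enzyme occurrences:
  IvoV (ATATTG, off=5): no sites
  UxaII (TCAATTGA, off=0): no sites
  BxoV (CGCAAAA, off=3): no sites
  CdoI (ATCGTTGT, off=3): no sites
  WciV (TTTCGT, off=1): no sites

Pooled cuts: ∅

Fragments:
  no cuts → one linear fragment of 109 bp

[109]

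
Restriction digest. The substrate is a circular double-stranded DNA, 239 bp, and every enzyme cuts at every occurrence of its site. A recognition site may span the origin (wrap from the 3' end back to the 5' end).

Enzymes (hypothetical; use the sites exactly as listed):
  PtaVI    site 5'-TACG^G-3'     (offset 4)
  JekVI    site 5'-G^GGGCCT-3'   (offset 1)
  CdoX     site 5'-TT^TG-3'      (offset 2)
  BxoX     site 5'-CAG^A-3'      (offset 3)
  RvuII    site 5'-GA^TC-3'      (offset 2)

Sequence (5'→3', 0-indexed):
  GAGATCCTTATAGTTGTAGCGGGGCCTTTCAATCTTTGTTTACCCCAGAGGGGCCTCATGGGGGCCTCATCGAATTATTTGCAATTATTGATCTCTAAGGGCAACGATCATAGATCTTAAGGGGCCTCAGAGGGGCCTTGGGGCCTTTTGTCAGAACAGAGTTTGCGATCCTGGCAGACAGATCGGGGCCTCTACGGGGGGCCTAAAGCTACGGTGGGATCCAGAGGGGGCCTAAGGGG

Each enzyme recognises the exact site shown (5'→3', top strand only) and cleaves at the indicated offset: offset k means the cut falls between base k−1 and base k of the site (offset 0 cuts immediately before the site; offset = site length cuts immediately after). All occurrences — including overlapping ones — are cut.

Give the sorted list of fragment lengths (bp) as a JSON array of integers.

[1,2,2,2,3,3,4,4,5,5,5,6,6,7,7,8,8,9,9,11,11,12,12,15,15,16,16,17,18]

Scan for sites:
  PtaVI (TACGG, off=4): starts [192, 209] → cuts [196, 213]
  JekVI (GGGGCCT, off=1): starts [20, 49, 60, 120, 131, 139, 184, 197, 226] → cuts [21, 50, 61, 121, 132, 140, 185, 198, 227]
  CdoX (TTTG, off=2): starts [34, 77, 146, 161] → cuts [36, 79, 148, 163]
  BxoX (CAGA, off=3): starts [45, 127, 151, 156, 174, 178, 221] → cuts [48, 130, 154, 159, 177, 181, 224]
  RvuII (GATC, off=2): starts [2, 89, 105, 112, 166, 180, 217] → cuts [4, 91, 107, 114, 168, 182, 219]

Pooled cuts: [4, 21, 36, 48, 50, 61, 79, 91, 107, 114, 121, 130, 132, 140, 148, 154, 159, 163, 168, 177, 181, 182, 185, 196, 198, 213, 219, 224, 227]

Fragment lengths:
  4→21: 17 bp
  21→36: 15 bp
  36→48: 12 bp
  48→50: 2 bp
  50→61: 11 bp
  61→79: 18 bp
  79→91: 12 bp
  91→107: 16 bp
  107→114: 7 bp
  114→121: 7 bp
  121→130: 9 bp
  130→132: 2 bp
  132→140: 8 bp
  140→148: 8 bp
  148→154: 6 bp
  154→159: 5 bp
  159→163: 4 bp
  163→168: 5 bp
  168→177: 9 bp
  177→181: 4 bp
  181→182: 1 bp
  182→185: 3 bp
  185→196: 11 bp
  196→198: 2 bp
  198→213: 15 bp
  213→219: 6 bp
  219→224: 5 bp
  224→227: 3 bp
  227→4 (wrap): 239-227+4 = 16 bp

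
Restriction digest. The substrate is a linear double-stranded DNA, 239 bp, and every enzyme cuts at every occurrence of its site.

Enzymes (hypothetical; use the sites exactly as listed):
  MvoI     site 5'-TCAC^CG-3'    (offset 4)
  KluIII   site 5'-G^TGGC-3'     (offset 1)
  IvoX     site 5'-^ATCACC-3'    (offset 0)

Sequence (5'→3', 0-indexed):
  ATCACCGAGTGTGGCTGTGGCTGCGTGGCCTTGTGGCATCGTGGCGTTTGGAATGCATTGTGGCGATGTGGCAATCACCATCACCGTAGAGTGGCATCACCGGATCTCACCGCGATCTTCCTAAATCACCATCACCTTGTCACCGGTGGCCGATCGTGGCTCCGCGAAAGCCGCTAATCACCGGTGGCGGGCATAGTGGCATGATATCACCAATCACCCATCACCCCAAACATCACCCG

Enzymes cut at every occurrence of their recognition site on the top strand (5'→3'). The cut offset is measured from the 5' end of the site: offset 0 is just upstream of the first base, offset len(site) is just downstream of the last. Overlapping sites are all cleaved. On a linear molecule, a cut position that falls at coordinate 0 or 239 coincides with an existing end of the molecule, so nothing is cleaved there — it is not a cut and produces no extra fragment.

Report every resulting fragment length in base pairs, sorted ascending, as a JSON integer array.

[3,3,4,5,5,5,5,5,6,6,6,6,7,7,7,8,8,8,8,8,9,10,10,12,12,13,14,19,20]

Site scan:
  MvoI TCACCG/4: at [1, 80, 96, 106, 139, 177] ⇒ [5, 84, 100, 110, 143, 181]
  KluIII GTGGC/1: at [10, 16, 24, 32, 40, 59, 67, 90, 145, 155, 183, 195] ⇒ [11, 17, 25, 33, 41, 60, 68, 91, 146, 156, 184, 196]
  IvoX ATCACC/0: at [0, 73, 79, 95, 124, 130, 176, 205, 212, 219, 231] ⇒ [73, 79, 95, 124, 130, 176, 205, 212, 219, 231] (position 0 is a terminus of the linear molecule — no cut)

Pooled cuts: [5, 11, 17, 25, 33, 41, 60, 68, 73, 79, 84, 91, 95, 100, 110, 124, 130, 143, 146, 156, 176, 181, 184, 196, 205, 212, 219, 231]

Fragment lengths:
  [0,5): 5 bp
  [5,11): 6 bp
  [11,17): 6 bp
  [17,25): 8 bp
  [25,33): 8 bp
  [33,41): 8 bp
  [41,60): 19 bp
  [60,68): 8 bp
  [68,73): 5 bp
  [73,79): 6 bp
  [79,84): 5 bp
  [84,91): 7 bp
  [91,95): 4 bp
  [95,100): 5 bp
  [100,110): 10 bp
  [110,124): 14 bp
  [124,130): 6 bp
  [130,143): 13 bp
  [143,146): 3 bp
  [146,156): 10 bp
  [156,176): 20 bp
  [176,181): 5 bp
  [181,184): 3 bp
  [184,196): 12 bp
  [196,205): 9 bp
  [205,212): 7 bp
  [212,219): 7 bp
  [219,231): 12 bp
  [231,239): 8 bp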